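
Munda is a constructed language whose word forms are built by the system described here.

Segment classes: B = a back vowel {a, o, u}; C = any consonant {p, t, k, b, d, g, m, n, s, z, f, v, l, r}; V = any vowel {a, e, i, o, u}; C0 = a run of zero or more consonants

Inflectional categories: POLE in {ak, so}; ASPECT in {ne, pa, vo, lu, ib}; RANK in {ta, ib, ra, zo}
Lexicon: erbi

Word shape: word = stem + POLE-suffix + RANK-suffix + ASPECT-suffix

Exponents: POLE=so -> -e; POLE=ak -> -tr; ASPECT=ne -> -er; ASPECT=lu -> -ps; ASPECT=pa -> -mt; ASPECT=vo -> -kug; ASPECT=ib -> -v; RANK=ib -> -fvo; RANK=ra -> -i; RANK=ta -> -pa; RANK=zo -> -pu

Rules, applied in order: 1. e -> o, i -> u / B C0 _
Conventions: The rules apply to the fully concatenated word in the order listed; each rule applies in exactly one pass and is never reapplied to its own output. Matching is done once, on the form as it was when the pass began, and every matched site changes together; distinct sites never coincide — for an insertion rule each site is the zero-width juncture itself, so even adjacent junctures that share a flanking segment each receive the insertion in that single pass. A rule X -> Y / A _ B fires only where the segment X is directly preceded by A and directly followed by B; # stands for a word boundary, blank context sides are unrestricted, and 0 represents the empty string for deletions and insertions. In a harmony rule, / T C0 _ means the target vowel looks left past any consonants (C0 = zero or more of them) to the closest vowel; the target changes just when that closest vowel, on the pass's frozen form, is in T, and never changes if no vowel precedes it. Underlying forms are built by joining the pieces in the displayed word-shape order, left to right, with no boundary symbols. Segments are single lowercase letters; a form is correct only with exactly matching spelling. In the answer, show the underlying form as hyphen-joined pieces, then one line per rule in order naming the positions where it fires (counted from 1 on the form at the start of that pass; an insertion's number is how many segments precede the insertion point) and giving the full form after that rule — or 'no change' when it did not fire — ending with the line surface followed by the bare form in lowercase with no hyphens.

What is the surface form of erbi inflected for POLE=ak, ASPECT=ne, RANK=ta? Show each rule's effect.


underlying: erbi-tr-pa-er
1. e -> o, i -> u / B C0 _: fires at position(s) 9: erbitrpaor
surface: erbitrpaor


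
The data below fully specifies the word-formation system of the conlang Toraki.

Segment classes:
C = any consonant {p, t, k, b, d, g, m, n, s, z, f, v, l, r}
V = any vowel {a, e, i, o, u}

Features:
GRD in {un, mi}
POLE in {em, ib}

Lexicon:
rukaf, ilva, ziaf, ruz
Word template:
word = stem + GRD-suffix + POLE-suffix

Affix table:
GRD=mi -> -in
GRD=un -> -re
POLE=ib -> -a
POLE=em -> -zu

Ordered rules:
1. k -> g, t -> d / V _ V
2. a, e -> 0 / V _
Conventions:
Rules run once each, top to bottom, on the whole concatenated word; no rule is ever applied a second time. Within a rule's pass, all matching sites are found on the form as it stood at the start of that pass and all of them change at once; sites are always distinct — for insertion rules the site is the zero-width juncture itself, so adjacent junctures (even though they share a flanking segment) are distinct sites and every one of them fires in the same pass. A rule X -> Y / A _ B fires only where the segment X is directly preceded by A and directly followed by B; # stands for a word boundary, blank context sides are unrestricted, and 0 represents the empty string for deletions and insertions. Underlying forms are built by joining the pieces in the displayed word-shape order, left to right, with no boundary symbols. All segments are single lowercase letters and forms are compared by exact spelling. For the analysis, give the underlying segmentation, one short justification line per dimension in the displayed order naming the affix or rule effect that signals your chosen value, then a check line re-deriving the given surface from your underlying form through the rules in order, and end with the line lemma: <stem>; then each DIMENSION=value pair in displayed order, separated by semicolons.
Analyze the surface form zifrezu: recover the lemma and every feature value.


underlying: ziaf-re-zu
GRD=un - signalled by the affix -re
POLE=em - signalled by the affix -zu
check: ziafrezu -> ziafrezu -> zifrezu
lemma: ziaf; GRD=un; POLE=em


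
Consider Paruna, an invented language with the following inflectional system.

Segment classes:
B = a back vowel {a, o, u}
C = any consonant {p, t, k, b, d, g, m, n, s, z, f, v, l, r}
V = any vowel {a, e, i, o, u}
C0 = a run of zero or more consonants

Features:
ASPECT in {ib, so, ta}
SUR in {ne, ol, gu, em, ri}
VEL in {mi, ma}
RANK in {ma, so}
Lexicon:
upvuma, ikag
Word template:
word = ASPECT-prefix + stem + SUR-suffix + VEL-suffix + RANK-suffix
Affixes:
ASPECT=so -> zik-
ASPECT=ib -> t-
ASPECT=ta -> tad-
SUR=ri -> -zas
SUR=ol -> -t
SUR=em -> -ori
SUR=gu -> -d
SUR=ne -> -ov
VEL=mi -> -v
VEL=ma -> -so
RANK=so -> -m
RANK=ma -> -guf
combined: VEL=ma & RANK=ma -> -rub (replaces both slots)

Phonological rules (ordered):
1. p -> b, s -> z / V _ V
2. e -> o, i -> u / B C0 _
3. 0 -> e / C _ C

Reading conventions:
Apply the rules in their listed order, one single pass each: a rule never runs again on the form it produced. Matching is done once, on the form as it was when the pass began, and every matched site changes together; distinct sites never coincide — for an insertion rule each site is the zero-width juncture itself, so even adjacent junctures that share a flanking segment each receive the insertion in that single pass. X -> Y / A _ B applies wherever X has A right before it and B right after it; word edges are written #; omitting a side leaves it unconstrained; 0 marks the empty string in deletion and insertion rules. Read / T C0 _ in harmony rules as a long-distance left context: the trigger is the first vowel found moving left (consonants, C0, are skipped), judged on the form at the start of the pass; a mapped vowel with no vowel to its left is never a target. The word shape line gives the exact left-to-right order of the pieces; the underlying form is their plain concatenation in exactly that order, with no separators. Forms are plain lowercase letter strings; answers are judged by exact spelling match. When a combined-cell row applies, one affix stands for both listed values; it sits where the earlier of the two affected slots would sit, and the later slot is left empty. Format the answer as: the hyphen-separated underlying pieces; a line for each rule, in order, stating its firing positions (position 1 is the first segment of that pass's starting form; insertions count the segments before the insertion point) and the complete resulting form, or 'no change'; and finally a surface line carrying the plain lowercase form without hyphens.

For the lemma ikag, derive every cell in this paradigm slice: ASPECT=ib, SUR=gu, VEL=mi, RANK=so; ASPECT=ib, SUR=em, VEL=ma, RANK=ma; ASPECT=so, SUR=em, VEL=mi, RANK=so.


cell ASPECT=ib, SUR=gu, VEL=mi, RANK=so:
underlying: t-ikag-d-v-m
1. p -> b, s -> z / V _ V: no change
2. e -> o, i -> u / B C0 _: no change
3. 0 -> e / C _ C: inserts after position(s) 5, 6, 7: tikagedevem
surface: tikagedevem

cell ASPECT=ib, SUR=em, VEL=ma, RANK=ma:
underlying: t-ikag-ori-rub
1. p -> b, s -> z / V _ V: no change
2. e -> o, i -> u / B C0 _: fires at position(s) 8: tikagorurub
3. 0 -> e / C _ C: no change
surface: tikagorurub

cell ASPECT=so, SUR=em, VEL=mi, RANK=so:
underlying: zik-ikag-ori-v-m
1. p -> b, s -> z / V _ V: no change
2. e -> o, i -> u / B C0 _: fires at position(s) 10: zikikagoruvm
3. 0 -> e / C _ C: inserts after position(s) 11: zikikagoruvem
surface: zikikagoruvem


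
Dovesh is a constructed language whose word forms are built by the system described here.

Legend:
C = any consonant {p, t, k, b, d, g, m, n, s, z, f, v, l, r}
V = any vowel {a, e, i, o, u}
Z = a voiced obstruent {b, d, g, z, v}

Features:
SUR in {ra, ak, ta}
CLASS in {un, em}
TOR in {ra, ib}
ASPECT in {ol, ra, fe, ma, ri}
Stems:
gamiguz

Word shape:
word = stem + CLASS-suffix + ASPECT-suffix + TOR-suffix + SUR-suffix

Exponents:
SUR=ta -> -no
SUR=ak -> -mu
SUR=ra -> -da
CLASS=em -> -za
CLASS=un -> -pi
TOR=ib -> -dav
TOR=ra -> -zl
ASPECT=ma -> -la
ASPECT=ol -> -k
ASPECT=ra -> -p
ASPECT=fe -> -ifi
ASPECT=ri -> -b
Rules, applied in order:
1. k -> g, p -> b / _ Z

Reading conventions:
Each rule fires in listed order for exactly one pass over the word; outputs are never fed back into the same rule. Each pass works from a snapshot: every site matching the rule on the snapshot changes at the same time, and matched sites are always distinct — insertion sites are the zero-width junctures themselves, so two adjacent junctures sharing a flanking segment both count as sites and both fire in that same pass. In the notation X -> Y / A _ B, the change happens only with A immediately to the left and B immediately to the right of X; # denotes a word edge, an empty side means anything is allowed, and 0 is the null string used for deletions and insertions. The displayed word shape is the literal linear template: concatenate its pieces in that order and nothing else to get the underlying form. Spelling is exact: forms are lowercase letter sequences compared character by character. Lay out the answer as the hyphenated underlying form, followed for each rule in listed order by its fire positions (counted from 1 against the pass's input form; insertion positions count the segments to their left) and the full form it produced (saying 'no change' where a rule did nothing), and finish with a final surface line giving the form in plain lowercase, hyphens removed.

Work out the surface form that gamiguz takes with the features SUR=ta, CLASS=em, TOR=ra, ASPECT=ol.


underlying: gamiguz-za-k-zl-no
1. k -> g, p -> b / _ Z: fires at position(s) 10: gamiguzzagzlno
surface: gamiguzzagzlno


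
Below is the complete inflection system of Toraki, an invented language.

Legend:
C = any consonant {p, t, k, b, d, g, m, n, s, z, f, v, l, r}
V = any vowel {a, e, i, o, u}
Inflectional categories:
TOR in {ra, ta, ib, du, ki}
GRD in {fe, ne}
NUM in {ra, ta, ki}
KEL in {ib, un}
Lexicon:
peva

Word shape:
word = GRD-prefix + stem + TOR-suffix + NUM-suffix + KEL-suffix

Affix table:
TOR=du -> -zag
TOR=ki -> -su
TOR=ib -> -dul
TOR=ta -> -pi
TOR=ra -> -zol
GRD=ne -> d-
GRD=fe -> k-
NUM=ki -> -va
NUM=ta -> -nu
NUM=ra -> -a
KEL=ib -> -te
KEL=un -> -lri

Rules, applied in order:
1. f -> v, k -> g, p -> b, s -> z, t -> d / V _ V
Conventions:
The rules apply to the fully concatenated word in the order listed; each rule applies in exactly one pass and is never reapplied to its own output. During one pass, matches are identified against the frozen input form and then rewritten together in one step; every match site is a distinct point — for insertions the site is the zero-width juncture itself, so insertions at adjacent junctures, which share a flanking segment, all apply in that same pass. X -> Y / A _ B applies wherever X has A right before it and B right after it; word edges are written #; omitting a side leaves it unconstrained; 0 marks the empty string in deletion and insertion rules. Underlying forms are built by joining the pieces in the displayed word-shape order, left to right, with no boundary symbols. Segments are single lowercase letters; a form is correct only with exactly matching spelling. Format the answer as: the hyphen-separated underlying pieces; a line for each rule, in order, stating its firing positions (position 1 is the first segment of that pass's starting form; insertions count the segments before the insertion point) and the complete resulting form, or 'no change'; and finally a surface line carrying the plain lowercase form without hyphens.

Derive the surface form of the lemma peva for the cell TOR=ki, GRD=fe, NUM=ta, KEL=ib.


underlying: k-peva-su-nu-te
1. f -> v, k -> g, p -> b, s -> z, t -> d / V _ V: fires at position(s) 6, 10: kpevazunude
surface: kpevazunude


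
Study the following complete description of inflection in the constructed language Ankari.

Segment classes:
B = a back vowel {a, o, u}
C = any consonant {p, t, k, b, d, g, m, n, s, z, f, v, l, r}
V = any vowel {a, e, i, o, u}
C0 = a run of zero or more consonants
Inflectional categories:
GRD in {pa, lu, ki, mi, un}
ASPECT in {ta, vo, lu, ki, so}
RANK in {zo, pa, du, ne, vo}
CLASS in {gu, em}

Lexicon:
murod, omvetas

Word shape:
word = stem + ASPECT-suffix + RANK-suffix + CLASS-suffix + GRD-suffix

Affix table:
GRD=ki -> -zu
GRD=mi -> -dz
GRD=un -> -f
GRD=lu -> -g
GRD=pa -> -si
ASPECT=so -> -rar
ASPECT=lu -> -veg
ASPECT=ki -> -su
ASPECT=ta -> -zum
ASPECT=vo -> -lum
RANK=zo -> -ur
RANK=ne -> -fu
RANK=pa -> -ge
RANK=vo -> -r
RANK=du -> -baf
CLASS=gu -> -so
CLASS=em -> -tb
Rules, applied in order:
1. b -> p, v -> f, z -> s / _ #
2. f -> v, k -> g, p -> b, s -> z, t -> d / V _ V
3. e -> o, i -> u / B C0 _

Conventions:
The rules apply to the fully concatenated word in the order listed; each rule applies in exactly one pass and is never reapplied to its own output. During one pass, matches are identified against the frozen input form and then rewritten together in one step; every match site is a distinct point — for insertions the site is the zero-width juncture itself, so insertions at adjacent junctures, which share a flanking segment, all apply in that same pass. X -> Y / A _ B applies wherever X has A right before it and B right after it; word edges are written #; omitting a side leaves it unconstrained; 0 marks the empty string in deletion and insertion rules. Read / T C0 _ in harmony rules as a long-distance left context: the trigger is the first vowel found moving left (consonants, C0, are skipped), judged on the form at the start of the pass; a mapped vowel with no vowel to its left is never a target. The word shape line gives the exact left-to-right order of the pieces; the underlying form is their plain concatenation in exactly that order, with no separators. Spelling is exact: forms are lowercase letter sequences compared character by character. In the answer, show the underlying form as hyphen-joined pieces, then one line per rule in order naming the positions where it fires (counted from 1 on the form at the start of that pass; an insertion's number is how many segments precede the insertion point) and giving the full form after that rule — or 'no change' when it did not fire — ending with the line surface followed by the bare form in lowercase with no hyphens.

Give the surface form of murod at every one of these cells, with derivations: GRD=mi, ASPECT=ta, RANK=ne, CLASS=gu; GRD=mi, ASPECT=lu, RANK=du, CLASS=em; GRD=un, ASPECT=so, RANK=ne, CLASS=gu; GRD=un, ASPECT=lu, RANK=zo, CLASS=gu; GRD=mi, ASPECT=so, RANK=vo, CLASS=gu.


cell GRD=mi, ASPECT=ta, RANK=ne, CLASS=gu:
underlying: murod-zum-fu-so-dz
1. b -> p, v -> f, z -> s / _ #: fires at position(s) 14: murodzumfusods
2. f -> v, k -> g, p -> b, s -> z, t -> d / V _ V: fires at position(s) 11: murodzumfuzods
3. e -> o, i -> u / B C0 _: no change
surface: murodzumfuzods

cell GRD=mi, ASPECT=lu, RANK=du, CLASS=em:
underlying: murod-veg-baf-tb-dz
1. b -> p, v -> f, z -> s / _ #: fires at position(s) 15: murodvegbaftbds
2. f -> v, k -> g, p -> b, s -> z, t -> d / V _ V: no change
3. e -> o, i -> u / B C0 _: fires at position(s) 7: murodvogbaftbds
surface: murodvogbaftbds

cell GRD=un, ASPECT=so, RANK=ne, CLASS=gu:
underlying: murod-rar-fu-so-f
1. b -> p, v -> f, z -> s / _ #: no change
2. f -> v, k -> g, p -> b, s -> z, t -> d / V _ V: fires at position(s) 11: murodrarfuzof
3. e -> o, i -> u / B C0 _: no change
surface: murodrarfuzof

cell GRD=un, ASPECT=lu, RANK=zo, CLASS=gu:
underlying: murod-veg-ur-so-f
1. b -> p, v -> f, z -> s / _ #: no change
2. f -> v, k -> g, p -> b, s -> z, t -> d / V _ V: no change
3. e -> o, i -> u / B C0 _: fires at position(s) 7: murodvogursof
surface: murodvogursof

cell GRD=mi, ASPECT=so, RANK=vo, CLASS=gu:
underlying: murod-rar-r-so-dz
1. b -> p, v -> f, z -> s / _ #: fires at position(s) 13: murodrarrsods
2. f -> v, k -> g, p -> b, s -> z, t -> d / V _ V: no change
3. e -> o, i -> u / B C0 _: no change
surface: murodrarrsods


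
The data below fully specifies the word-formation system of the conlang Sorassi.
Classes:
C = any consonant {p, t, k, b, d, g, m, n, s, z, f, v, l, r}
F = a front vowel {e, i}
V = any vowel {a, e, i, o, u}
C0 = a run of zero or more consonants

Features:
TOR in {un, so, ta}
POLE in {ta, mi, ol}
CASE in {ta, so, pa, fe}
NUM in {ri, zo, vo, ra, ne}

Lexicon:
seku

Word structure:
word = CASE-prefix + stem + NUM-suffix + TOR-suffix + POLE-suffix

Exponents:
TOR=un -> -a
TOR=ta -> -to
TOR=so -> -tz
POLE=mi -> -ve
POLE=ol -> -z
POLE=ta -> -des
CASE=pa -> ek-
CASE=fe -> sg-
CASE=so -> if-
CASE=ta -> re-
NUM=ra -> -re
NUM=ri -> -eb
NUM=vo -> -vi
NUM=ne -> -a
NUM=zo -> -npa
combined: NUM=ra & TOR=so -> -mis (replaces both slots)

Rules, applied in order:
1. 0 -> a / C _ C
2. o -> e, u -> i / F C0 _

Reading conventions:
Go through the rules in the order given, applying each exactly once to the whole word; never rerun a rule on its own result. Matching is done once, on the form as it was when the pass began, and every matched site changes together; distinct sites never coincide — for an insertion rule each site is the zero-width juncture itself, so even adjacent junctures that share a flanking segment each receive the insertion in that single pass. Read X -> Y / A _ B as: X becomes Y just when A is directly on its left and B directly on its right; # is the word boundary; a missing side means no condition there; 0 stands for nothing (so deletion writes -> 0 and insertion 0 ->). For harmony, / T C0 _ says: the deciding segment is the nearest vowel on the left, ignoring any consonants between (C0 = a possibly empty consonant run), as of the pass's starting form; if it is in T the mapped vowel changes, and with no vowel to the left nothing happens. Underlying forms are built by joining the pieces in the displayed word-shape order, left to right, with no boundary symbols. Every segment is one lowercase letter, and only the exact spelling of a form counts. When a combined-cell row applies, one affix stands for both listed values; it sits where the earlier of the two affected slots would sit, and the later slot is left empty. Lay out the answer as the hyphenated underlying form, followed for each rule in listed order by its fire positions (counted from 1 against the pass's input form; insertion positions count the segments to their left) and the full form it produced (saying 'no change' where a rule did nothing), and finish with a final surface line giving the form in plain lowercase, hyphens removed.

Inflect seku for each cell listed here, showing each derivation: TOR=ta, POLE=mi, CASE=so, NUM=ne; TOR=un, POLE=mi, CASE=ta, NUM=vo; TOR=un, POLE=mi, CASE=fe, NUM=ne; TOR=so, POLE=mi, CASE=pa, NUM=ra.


cell TOR=ta, POLE=mi, CASE=so, NUM=ne:
underlying: if-seku-a-to-ve
1. 0 -> a / C _ C: inserts after position(s) 2: ifasekuatove
2. o -> e, u -> i / F C0 _: fires at position(s) 7: ifasekiatove
surface: ifasekiatove

cell TOR=un, POLE=mi, CASE=ta, NUM=vo:
underlying: re-seku-vi-a-ve
1. 0 -> a / C _ C: no change
2. o -> e, u -> i / F C0 _: fires at position(s) 6: resekiviave
surface: resekiviave

cell TOR=un, POLE=mi, CASE=fe, NUM=ne:
underlying: sg-seku-a-a-ve
1. 0 -> a / C _ C: inserts after position(s) 1, 2: sagasekuaave
2. o -> e, u -> i / F C0 _: fires at position(s) 8: sagasekiaave
surface: sagasekiaave

cell TOR=so, POLE=mi, CASE=pa, NUM=ra:
underlying: ek-seku-mis-ve
1. 0 -> a / C _ C: inserts after position(s) 2, 9: ekasekumisave
2. o -> e, u -> i / F C0 _: fires at position(s) 7: ekasekimisave
surface: ekasekimisave


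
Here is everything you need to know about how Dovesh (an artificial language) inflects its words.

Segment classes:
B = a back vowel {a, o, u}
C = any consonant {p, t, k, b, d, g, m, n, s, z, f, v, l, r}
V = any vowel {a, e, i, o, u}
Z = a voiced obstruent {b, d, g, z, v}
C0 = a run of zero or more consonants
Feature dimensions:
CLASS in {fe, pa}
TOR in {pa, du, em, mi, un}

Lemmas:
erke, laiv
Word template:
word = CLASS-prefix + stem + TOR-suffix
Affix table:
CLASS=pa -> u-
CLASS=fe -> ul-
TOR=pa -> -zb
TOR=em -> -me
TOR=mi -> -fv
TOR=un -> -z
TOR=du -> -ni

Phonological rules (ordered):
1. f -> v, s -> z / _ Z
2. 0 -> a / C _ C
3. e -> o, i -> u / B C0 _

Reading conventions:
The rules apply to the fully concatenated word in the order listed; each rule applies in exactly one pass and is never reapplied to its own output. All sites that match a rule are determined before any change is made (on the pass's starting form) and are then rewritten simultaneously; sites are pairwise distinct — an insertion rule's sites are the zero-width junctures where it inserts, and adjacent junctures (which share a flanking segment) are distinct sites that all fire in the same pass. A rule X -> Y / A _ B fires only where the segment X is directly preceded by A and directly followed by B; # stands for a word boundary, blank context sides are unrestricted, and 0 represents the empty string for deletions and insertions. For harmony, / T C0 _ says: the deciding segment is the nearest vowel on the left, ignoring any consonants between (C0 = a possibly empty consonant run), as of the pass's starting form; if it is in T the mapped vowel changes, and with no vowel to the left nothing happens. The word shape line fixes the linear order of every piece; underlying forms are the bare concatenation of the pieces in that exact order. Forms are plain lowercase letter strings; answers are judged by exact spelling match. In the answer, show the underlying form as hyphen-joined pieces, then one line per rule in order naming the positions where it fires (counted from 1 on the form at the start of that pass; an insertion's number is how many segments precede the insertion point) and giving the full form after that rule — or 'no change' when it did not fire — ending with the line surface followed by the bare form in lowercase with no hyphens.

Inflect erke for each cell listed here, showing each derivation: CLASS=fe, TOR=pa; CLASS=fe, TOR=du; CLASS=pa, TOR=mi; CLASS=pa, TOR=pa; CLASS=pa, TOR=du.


cell CLASS=fe, TOR=pa:
underlying: ul-erke-zb
1. f -> v, s -> z / _ Z: no change
2. 0 -> a / C _ C: inserts after position(s) 4, 7: ulerakezab
3. e -> o, i -> u / B C0 _: fires at position(s) 3, 7: ulorakozab
surface: ulorakozab

cell CLASS=fe, TOR=du:
underlying: ul-erke-ni
1. f -> v, s -> z / _ Z: no change
2. 0 -> a / C _ C: inserts after position(s) 4: ulerakeni
3. e -> o, i -> u / B C0 _: fires at position(s) 3, 7: ulorakoni
surface: ulorakoni

cell CLASS=pa, TOR=mi:
underlying: u-erke-fv
1. f -> v, s -> z / _ Z: fires at position(s) 6: uerkevv
2. 0 -> a / C _ C: inserts after position(s) 3, 6: uerakevav
3. e -> o, i -> u / B C0 _: fires at position(s) 2, 6: uorakovav
surface: uorakovav

cell CLASS=pa, TOR=pa:
underlying: u-erke-zb
1. f -> v, s -> z / _ Z: no change
2. 0 -> a / C _ C: inserts after position(s) 3, 6: uerakezab
3. e -> o, i -> u / B C0 _: fires at position(s) 2, 6: uorakozab
surface: uorakozab

cell CLASS=pa, TOR=du:
underlying: u-erke-ni
1. f -> v, s -> z / _ Z: no change
2. 0 -> a / C _ C: inserts after position(s) 3: uerakeni
3. e -> o, i -> u / B C0 _: fires at position(s) 2, 6: uorakoni
surface: uorakoni


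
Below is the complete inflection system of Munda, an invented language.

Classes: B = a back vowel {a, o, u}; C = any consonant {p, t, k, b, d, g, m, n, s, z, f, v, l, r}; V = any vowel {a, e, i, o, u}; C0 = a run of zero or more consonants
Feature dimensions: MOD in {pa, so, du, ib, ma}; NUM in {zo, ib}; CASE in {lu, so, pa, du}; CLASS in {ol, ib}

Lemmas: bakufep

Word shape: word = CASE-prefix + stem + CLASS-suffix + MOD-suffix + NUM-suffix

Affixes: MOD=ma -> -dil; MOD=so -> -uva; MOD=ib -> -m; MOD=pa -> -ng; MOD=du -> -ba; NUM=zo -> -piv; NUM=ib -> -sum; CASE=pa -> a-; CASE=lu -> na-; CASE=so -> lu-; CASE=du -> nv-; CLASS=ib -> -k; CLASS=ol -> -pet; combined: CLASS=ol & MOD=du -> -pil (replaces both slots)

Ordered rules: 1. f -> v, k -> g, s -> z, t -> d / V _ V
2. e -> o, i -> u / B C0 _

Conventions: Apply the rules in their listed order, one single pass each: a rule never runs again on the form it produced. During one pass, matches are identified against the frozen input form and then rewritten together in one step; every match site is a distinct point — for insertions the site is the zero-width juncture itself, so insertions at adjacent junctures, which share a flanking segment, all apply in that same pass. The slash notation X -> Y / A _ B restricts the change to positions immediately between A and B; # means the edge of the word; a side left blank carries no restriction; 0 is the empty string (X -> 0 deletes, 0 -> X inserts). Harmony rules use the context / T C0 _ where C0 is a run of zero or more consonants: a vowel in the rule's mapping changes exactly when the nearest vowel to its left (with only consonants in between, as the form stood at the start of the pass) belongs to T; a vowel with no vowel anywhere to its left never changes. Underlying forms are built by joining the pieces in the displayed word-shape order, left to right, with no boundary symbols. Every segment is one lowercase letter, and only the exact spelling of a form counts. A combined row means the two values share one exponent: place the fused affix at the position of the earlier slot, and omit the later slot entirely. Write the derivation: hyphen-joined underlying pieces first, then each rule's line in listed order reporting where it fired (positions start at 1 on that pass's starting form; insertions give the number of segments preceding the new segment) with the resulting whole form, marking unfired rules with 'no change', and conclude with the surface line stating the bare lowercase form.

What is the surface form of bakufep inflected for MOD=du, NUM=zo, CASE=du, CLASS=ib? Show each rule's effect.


underlying: nv-bakufep-k-ba-piv
1. f -> v, k -> g, s -> z, t -> d / V _ V: fires at position(s) 5, 7: nvbaguvepkbapiv
2. e -> o, i -> u / B C0 _: fires at position(s) 8, 14: nvbaguvopkbapuv
surface: nvbaguvopkbapuv


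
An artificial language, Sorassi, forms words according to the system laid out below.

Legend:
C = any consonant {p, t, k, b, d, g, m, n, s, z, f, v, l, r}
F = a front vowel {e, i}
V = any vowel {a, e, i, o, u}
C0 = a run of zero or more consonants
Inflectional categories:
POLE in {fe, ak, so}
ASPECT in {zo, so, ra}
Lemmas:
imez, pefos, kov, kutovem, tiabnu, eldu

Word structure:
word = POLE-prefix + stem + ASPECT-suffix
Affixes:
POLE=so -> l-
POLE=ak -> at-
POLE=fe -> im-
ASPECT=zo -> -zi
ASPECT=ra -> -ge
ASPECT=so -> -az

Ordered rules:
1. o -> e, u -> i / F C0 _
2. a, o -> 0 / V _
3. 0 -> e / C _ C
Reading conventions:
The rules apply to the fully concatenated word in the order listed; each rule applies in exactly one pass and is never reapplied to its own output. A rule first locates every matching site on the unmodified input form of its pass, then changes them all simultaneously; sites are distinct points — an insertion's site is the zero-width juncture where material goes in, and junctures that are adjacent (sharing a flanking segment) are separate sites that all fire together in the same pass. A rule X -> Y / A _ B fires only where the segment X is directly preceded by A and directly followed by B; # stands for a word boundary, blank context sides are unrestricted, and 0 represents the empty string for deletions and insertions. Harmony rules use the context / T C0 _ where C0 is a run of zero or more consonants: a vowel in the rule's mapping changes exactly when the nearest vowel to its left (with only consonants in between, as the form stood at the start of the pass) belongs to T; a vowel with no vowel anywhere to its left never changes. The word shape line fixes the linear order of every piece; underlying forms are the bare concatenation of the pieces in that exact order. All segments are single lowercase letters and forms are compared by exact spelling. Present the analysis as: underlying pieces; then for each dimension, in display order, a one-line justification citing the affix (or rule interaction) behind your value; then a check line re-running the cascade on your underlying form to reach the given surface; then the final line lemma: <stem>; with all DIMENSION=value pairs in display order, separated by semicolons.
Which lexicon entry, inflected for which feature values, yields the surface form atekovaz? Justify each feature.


underlying: at-kov-az
POLE=ak - signalled by the affix at-
ASPECT=so - signalled by the affix -az
check: atkovaz -> atkovaz -> atkovaz -> atekovaz
lemma: kov; POLE=ak; ASPECT=so


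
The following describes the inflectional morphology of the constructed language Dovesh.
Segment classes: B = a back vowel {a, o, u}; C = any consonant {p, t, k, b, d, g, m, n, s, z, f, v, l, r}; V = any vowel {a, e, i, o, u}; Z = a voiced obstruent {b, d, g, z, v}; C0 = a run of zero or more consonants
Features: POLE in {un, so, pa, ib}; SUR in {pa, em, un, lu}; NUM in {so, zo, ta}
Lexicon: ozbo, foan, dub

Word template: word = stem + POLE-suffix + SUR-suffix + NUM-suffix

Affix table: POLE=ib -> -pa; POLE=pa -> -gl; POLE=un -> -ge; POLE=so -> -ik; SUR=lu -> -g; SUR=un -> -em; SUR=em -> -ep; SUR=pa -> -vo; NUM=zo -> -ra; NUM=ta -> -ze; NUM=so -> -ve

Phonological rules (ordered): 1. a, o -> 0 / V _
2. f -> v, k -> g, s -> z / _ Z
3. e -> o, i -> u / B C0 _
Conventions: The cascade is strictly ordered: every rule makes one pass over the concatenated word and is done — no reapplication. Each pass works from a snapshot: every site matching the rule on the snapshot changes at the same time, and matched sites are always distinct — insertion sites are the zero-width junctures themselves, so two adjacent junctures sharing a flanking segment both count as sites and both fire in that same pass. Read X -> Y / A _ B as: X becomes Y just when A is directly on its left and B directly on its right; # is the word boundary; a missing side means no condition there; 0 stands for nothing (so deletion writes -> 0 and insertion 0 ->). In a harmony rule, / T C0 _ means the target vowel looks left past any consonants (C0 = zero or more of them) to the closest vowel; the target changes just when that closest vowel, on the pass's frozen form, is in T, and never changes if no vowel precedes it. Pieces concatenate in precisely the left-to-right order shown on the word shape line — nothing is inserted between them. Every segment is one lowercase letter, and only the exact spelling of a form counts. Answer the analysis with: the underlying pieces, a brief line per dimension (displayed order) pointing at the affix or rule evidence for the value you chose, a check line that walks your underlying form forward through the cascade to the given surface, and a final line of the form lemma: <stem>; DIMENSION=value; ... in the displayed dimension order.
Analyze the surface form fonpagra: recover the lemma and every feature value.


underlying: foan-pa-g-ra
POLE=ib - signalled by the affix -pa
SUR=lu - signalled by the affix -g
NUM=zo - signalled by the affix -ra
check: foanpagra -> fonpagra -> fonpagra -> fonpagra
lemma: foan; POLE=ib; SUR=lu; NUM=zo


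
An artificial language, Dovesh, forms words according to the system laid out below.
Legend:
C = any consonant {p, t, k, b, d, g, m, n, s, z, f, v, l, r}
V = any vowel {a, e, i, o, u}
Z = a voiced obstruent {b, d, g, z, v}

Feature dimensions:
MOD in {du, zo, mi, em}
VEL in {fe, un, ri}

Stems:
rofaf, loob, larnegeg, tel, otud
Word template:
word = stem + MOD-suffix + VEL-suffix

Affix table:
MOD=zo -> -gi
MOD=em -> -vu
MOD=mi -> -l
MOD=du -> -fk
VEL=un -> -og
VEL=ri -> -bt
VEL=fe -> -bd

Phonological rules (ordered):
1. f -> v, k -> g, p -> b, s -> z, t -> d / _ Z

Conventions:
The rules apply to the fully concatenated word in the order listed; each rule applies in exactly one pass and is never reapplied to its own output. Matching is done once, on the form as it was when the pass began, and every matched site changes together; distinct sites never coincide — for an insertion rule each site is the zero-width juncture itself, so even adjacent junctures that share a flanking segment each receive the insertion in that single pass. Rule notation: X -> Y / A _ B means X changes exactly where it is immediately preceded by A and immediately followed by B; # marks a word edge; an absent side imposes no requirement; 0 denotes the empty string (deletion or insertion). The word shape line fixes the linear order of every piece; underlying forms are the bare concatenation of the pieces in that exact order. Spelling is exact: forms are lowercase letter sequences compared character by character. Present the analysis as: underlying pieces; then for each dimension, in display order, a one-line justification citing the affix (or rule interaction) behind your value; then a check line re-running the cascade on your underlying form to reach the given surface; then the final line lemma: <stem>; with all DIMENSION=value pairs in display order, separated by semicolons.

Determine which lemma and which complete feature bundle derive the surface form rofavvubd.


underlying: rofaf-vu-bd
MOD=em - signalled by the affix -vu
VEL=fe - signalled by the affix -bd
check: rofafvubd -> rofavvubd
lemma: rofaf; MOD=em; VEL=fe


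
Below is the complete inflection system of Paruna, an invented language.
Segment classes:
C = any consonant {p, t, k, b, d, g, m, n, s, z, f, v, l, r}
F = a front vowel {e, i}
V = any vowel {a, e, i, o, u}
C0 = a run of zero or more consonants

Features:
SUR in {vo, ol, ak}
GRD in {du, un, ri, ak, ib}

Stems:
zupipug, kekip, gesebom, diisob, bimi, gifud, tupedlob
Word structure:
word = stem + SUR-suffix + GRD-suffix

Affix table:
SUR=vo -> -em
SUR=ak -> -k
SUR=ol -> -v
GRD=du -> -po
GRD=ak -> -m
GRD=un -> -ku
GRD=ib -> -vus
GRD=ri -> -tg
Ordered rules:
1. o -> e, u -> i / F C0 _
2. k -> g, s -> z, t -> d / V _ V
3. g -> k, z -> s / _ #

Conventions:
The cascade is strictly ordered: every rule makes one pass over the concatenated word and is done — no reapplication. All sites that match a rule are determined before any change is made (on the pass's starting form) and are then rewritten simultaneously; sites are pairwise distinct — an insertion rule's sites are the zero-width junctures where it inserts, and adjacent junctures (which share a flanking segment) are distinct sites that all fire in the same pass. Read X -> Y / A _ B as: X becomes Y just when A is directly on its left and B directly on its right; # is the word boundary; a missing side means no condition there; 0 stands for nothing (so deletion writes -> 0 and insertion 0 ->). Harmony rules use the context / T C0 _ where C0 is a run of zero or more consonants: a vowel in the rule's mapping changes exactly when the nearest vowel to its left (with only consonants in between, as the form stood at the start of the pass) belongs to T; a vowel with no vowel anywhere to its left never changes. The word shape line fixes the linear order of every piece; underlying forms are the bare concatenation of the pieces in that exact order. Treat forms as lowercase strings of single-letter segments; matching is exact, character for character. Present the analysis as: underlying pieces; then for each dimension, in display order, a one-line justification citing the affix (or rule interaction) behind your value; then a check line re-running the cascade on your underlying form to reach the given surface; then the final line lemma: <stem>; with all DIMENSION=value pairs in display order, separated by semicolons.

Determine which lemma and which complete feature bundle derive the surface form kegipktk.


underlying: kekip-k-tg
SUR=ak - signalled by the affix -k
GRD=ri - signalled by the affix -tg
check: kekipktg -> kekipktg -> kegipktg -> kegipktk
lemma: kekip; SUR=ak; GRD=ri


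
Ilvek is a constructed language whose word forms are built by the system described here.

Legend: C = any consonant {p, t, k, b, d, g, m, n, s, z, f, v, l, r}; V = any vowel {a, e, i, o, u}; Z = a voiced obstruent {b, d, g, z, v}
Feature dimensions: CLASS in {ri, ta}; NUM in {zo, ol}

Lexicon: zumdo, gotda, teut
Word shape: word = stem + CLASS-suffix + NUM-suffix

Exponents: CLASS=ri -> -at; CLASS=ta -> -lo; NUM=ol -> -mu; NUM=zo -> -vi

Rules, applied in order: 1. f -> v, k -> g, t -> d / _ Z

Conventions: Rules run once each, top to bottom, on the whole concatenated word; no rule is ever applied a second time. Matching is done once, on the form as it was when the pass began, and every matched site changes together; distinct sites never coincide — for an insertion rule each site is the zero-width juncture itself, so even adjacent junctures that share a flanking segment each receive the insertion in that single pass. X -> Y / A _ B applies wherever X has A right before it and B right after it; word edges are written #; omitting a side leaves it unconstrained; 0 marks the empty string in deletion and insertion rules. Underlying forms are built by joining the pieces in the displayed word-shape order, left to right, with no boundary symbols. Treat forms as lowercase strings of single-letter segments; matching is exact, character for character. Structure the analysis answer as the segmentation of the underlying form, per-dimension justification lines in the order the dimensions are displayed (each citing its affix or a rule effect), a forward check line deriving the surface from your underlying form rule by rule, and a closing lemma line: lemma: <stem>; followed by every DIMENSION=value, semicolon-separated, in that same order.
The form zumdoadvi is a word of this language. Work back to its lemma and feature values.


underlying: zumdo-at-vi
CLASS=ri - signalled by the affix -at
NUM=zo - signalled by the affix -vi
check: zumdoatvi -> zumdoadvi
lemma: zumdo; CLASS=ri; NUM=zo


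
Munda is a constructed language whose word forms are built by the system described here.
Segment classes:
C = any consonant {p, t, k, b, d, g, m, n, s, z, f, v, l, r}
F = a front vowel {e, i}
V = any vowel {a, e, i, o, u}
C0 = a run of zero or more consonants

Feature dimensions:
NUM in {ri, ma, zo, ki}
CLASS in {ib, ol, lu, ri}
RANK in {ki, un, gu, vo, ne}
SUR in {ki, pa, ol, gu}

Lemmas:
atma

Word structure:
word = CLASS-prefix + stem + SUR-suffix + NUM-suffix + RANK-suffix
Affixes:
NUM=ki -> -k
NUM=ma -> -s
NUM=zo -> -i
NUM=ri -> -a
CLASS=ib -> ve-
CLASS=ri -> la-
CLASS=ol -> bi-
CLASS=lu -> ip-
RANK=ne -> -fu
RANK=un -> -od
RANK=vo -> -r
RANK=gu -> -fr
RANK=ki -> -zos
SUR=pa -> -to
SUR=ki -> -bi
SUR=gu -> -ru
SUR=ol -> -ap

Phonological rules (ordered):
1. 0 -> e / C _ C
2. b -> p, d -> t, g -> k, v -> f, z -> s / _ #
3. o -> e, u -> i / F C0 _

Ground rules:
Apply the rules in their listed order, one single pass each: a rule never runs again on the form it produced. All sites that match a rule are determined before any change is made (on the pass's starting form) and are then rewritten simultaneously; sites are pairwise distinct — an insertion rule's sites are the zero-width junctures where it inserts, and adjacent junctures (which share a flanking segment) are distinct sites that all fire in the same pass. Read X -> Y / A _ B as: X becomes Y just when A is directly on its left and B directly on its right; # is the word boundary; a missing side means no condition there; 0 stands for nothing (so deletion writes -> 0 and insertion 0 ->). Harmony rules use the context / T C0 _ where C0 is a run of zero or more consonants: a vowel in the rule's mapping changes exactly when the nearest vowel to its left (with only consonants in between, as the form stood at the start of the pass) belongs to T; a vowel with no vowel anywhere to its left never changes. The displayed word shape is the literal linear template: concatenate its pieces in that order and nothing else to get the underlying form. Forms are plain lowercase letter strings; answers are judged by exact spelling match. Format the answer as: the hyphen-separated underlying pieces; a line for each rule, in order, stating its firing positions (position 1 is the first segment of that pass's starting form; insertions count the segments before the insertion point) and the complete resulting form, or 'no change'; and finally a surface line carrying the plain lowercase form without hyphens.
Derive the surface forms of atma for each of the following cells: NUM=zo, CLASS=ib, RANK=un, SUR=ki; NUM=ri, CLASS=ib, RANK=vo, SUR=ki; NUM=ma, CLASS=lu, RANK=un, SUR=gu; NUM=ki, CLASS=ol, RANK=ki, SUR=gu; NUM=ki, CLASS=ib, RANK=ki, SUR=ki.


cell NUM=zo, CLASS=ib, RANK=un, SUR=ki:
underlying: ve-atma-bi-i-od
1. 0 -> e / C _ C: inserts after position(s) 4: veatemabiiod
2. b -> p, d -> t, g -> k, v -> f, z -> s / _ #: fires at position(s) 12: veatemabiiot
3. o -> e, u -> i / F C0 _: fires at position(s) 11: veatemabiiet
surface: veatemabiiet

cell NUM=ri, CLASS=ib, RANK=vo, SUR=ki:
underlying: ve-atma-bi-a-r
1. 0 -> e / C _ C: inserts after position(s) 4: veatemabiar
2. b -> p, d -> t, g -> k, v -> f, z -> s / _ #: no change
3. o -> e, u -> i / F C0 _: no change
surface: veatemabiar

cell NUM=ma, CLASS=lu, RANK=un, SUR=gu:
underlying: ip-atma-ru-s-od
1. 0 -> e / C _ C: inserts after position(s) 4: ipatemarusod
2. b -> p, d -> t, g -> k, v -> f, z -> s / _ #: fires at position(s) 12: ipatemarusot
3. o -> e, u -> i / F C0 _: no change
surface: ipatemarusot

cell NUM=ki, CLASS=ol, RANK=ki, SUR=gu:
underlying: bi-atma-ru-k-zos
1. 0 -> e / C _ C: inserts after position(s) 4, 9: biatemarukezos
2. b -> p, d -> t, g -> k, v -> f, z -> s / _ #: no change
3. o -> e, u -> i / F C0 _: fires at position(s) 13: biatemarukezes
surface: biatemarukezes

cell NUM=ki, CLASS=ib, RANK=ki, SUR=ki:
underlying: ve-atma-bi-k-zos
1. 0 -> e / C _ C: inserts after position(s) 4, 9: veatemabikezos
2. b -> p, d -> t, g -> k, v -> f, z -> s / _ #: no change
3. o -> e, u -> i / F C0 _: fires at position(s) 13: veatemabikezes
surface: veatemabikezes
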